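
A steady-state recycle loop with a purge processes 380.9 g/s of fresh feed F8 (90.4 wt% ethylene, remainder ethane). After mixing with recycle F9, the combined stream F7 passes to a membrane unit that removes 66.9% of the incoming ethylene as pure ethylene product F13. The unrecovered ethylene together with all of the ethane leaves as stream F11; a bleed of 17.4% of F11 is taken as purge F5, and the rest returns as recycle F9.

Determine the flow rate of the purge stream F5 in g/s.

63.86 g/s

ethane enters only via F8 and leaves only via the purge: 380.9×0.096 = 0.174×(ethane in F11), and the membrane unit passes all ethane, so ethane in F7 = ethane in F11 = 210.15 g/s.
ethylene in F7: m_A = 380.9×0.904 + (1−0.174)·(1−0.669)·m_A, so m_A = 344.33/0.7266 = 473.9 g/s.
F11 = (1−0.669)×473.9 + 210.15 = 367.01 g/s.
Purge F5 = 0.174×367.01 = 63.86 g/s.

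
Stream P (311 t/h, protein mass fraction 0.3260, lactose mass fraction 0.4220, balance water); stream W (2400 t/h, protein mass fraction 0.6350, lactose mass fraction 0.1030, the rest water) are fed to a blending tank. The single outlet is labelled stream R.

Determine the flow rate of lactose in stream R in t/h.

lactose out = lactose in = 311×0.422 + 2400×0.103 = 378.44 t/h.

378.4 t/h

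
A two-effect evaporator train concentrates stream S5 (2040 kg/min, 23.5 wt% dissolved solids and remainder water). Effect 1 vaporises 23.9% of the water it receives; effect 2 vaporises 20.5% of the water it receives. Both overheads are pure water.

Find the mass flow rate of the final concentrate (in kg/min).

1424 kg/min

water in feed = 2040×0.765 = 1560.6 kg/min.
After stage 1: water left = (1−0.239)×1560.6 = 1187.6; stream total = 1667 kg/min.
After stage 2: water left = (1−0.205)×1187.6 = 944.16; final concentrate = 1423.6 kg/min.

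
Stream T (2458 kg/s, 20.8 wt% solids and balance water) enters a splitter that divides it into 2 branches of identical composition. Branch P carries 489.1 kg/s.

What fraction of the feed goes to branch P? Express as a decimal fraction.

0.199

Fraction to P = 489.1/2458 = 0.1990.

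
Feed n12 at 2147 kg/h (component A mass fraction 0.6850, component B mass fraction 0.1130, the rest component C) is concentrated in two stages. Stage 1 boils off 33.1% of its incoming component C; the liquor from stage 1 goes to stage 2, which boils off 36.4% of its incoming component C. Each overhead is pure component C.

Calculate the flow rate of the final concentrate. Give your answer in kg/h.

1898 kg/h

component C in feed = 2147×0.202 = 433.69 kg/h.
After stage 1: component C left = (1−0.331)×433.69 = 290.14; stream total = 2003.4 kg/h.
After stage 2: component C left = (1−0.364)×290.14 = 184.53; final concentrate = 1897.8 kg/h.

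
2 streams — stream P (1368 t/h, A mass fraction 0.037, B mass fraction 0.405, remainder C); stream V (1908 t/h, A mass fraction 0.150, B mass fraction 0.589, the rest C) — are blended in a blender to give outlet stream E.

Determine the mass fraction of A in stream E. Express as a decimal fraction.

0.103

Total flow out = 1368 + 1908 = 3276 t/h.
A in = 1368×0.037 + 1908×0.150 = 336.82 t/h.
A mass fraction in E = 336.82/3276 = 0.103.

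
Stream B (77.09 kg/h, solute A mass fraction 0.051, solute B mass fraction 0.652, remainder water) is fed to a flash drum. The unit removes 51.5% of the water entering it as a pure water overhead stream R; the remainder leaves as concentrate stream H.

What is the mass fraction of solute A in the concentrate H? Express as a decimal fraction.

0.060

solute A is not removed: 77.09×0.051 = 3.9316 kg/h of solute A enters H.
water entering = 77.09×0.297 = 22.896 kg/h; overhead removed = 0.515×22.896 = 11.791 kg/h.
Concentrate = 77.09 − 11.791 = 65.299 kg/h.
Mass fraction = 3.9316/65.299 = 0.060.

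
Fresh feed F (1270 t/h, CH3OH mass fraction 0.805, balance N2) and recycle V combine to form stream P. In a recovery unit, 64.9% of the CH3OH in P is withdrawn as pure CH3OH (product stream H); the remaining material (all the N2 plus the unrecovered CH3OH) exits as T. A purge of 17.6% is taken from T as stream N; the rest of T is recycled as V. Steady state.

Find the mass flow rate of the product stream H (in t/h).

CH3OH in P: m_A = 1270×0.805 + (1−0.176)·(1−0.649)·m_A, so m_A = 1022.4/0.7108 = 1438.4 t/h.
Product H = 0.649×1438.4 = 933.49 t/h.

933.5 t/h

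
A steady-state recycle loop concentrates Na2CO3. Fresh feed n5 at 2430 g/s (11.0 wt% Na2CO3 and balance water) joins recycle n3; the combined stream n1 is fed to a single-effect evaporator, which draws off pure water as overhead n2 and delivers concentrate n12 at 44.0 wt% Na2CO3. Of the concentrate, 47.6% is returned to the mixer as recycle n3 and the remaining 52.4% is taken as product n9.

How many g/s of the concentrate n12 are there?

Overall Na2CO3 balance (none leaves overhead): Na2CO3 in fresh feed = Na2CO3 in product, i.e. 2430×0.110 = (1−0.476)·n12·0.440.
n12 = 267.3/(0.440×0.524) = 1159.4 g/s.

1159 g/s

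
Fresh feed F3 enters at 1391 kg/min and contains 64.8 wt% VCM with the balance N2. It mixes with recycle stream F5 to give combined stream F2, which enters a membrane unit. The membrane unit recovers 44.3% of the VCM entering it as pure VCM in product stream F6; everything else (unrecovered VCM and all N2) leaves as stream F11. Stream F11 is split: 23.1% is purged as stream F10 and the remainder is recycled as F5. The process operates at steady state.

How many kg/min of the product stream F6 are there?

698.5 kg/min

VCM in F2: m_A = 1391×0.648 + (1−0.231)·(1−0.443)·m_A, so m_A = 901.37/0.5717 = 1576.7 kg/min.
Product F6 = 0.443×1576.7 = 698.49 kg/min.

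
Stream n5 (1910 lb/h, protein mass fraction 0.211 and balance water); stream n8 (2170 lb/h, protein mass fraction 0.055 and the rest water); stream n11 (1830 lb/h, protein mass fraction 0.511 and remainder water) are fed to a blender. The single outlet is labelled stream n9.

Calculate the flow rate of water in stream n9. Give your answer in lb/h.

water out = water in = 1910×0.789 + 2170×0.945 + 1830×0.489 = 4452.5 lb/h.

4453 lb/h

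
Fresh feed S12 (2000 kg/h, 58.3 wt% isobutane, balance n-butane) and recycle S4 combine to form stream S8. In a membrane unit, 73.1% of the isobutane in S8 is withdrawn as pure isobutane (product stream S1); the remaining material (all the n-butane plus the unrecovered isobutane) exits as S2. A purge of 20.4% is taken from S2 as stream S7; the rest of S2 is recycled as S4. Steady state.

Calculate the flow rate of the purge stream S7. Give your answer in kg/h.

915.4 kg/h

n-butane enters only via S12 and leaves only via the purge: 2000×0.417 = 0.204×(n-butane in S2), and the membrane unit passes all n-butane, so n-butane in S8 = n-butane in S2 = 4088.2 kg/h.
isobutane in S8: m_A = 2000×0.583 + (1−0.204)·(1−0.731)·m_A, so m_A = 1166/0.7859 = 1483.7 kg/h.
S2 = (1−0.731)×1483.7 + 4088.2 = 4487.3 kg/h.
Purge S7 = 0.204×4487.3 = 915.42 kg/h.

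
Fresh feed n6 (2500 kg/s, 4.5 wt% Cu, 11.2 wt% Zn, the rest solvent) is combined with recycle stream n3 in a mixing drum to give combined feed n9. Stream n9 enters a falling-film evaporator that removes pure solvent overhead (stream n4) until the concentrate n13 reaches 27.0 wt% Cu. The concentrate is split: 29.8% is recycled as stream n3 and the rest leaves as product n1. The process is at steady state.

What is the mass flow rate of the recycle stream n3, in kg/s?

176.9 kg/s

Overall Cu balance (none leaves overhead): Cu in fresh feed = Cu in product, i.e. 2500×0.045 = (1−0.298)·n13·0.270.
n13 = 112.5/(0.270×0.702) = 593.54 kg/s.
Recycle n3 = 0.298×593.54 = 176.88 kg/s.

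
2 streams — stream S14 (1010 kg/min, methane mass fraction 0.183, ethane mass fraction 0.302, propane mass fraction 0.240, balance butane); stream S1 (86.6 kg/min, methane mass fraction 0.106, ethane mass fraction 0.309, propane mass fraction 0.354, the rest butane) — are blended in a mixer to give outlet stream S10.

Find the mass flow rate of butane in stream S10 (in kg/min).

butane out = butane in = 1010×0.275 + 86.6×0.231 = 297.75 kg/min.

297.8 kg/min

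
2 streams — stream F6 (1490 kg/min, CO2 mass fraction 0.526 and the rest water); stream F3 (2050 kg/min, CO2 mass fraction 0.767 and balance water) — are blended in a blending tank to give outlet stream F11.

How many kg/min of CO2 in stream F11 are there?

2356 kg/min

CO2 out = CO2 in = 1490×0.526 + 2050×0.767 = 2356.1 kg/min.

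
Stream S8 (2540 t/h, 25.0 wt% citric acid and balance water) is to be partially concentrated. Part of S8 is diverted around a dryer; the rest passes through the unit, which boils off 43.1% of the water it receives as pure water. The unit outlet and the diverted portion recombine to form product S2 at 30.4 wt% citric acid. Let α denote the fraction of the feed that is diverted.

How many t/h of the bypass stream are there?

All 2540×0.250 = 635 t/h of citric acid reaches S2, so S2 = 635/0.304 = 2088.8 t/h and vapour = 451.18 t/h.
The evaporator receives (1−α)·2540 of feed at 0.750 water and removes 0.431 of that water:
0.431×0.750×(1−α)×2540 = 451.18
(1−α) = 451.18/821.05 = 0.5495;  α = 0.4505.
Bypass flow = 0.4505×2540 = 1144.2 t/h.

1144 t/h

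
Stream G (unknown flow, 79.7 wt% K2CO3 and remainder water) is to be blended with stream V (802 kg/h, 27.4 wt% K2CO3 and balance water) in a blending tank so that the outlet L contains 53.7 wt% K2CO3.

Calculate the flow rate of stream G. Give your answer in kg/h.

811.3 kg/h

Let G be the unknown flow. Total out = 802 + G.
K2CO3 balance: 219.75 + 0.797·G = 0.537·(802 + G)
(0.797 − 0.537)·G = 0.537×802 − 219.75 = 210.93
G = 210.93 / 0.260 = 811.25 kg/h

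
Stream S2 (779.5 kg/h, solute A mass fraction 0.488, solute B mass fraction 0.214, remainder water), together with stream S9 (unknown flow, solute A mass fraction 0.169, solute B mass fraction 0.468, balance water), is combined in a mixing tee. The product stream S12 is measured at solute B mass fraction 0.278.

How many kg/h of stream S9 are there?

Let S9 be the unknown flow. Total out = 779.5 + S9.
solute B balance: 166.81 + 0.468·S9 = 0.278·(779.5 + S9)
(0.468 − 0.278)·S9 = 0.278×779.5 − 166.81 = 49.888
S9 = 49.888 / 0.190 = 262.57 kg/h

262.6 kg/h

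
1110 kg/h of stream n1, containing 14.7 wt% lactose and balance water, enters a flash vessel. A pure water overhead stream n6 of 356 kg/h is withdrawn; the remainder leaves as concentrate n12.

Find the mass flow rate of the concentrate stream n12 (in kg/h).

Concentrate = 1110 − 356 = 754 kg/h.

754 kg/h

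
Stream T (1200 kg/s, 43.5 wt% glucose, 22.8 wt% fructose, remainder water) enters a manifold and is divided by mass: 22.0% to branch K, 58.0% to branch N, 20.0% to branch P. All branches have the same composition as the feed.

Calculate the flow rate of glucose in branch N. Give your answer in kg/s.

Branch N total = 0.580×1200 = 696 kg/s.
glucose in N = 0.435×696 = 302.76 kg/s.

302.8 kg/s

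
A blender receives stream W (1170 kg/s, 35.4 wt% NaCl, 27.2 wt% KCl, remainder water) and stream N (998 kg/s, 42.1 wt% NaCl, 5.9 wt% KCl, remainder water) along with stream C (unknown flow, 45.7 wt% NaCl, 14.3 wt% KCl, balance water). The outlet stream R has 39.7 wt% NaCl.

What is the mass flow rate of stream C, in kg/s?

439.3 kg/s

Let C be the unknown flow. Total out = 2168 + C.
NaCl balance: 834.34 + 0.457·C = 0.397·(2168 + C)
(0.457 − 0.397)·C = 0.397×2168 − 834.34 = 26.358
C = 26.358 / 0.060 = 439.3 kg/s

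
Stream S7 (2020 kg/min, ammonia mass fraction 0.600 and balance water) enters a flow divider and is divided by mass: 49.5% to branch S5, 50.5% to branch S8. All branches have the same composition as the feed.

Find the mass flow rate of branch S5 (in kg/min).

999.9 kg/min

Branch S5 flow = 0.495×2020 = 999.9 kg/min.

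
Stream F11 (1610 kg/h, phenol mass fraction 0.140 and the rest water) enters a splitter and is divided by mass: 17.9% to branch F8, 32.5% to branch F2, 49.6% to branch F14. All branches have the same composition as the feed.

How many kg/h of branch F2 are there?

Branch F2 flow = 0.325×1610 = 523.25 kg/h.

523.2 kg/h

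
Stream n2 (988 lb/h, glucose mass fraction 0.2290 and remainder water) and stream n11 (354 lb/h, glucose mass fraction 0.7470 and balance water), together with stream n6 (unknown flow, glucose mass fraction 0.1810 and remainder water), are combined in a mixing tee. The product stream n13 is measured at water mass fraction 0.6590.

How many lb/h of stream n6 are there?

Let n6 be the unknown flow. Total out = 1342 + n6.
water balance: 851.31 + 0.819·n6 = 0.659·(1342 + n6)
(0.819 − 0.659)·n6 = 0.659×1342 − 851.31 = 33.068
n6 = 33.068 / 0.160 = 206.68 lb/h

206.7 lb/h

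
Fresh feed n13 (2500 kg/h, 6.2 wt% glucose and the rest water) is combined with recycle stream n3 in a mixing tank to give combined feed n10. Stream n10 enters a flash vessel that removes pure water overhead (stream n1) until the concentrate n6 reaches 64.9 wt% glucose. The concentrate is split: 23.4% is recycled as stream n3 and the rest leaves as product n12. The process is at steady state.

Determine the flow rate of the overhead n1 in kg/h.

2261 kg/h

Overall glucose balance (none leaves overhead): glucose in fresh feed = glucose in product, i.e. 2500×0.062 = (1−0.234)·n6·0.649.
n6 = 155/(0.649×0.766) = 311.79 kg/h.
Recycle n3 = 0.234×311.79 = 72.958 kg/h.
Combined feed n10 = 2500 + 72.958 = 2573 kg/h.
Overhead n1 = n10 − n6 = 2573 − 311.79 = 2261.2 kg/h.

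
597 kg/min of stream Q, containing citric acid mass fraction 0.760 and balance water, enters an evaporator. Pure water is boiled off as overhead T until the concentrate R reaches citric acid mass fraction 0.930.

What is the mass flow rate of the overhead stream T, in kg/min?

109.1 kg/min

citric acid is conserved: 597×0.760 = 453.72 kg/min all reports to the concentrate.
Concentrate = 453.72/(target fraction) = 487.87 kg/min.
Overhead = 597 − 487.87 = 109.13 kg/min.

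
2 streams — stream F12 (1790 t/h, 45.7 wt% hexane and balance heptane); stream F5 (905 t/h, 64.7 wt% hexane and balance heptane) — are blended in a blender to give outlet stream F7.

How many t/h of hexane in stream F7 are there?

hexane out = hexane in = 1790×0.457 + 905×0.647 = 1403.6 t/h.

1404 t/h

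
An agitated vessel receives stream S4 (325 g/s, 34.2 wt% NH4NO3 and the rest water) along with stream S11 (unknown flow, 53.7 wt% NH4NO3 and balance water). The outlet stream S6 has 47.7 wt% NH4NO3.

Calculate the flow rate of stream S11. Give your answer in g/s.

731.2 g/s

Let S11 be the unknown flow. Total out = 325 + S11.
NH4NO3 balance: 111.15 + 0.537·S11 = 0.477·(325 + S11)
(0.537 − 0.477)·S11 = 0.477×325 − 111.15 = 43.875
S11 = 43.875 / 0.060 = 731.25 g/s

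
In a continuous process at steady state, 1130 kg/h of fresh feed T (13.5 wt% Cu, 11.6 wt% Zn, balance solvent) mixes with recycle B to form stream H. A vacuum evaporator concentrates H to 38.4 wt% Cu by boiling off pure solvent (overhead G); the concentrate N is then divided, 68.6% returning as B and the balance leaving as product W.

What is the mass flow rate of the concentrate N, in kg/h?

Overall Cu balance (none leaves overhead): Cu in fresh feed = Cu in product, i.e. 1130×0.135 = (1−0.686)·N·0.384.
N = 152.55/(0.384×0.314) = 1265.2 kg/h.

1265 kg/h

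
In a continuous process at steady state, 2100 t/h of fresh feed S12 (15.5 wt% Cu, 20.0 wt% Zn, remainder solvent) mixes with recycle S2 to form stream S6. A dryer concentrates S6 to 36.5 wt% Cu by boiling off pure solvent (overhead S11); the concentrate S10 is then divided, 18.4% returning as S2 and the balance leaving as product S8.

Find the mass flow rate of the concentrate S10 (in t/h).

Overall Cu balance (none leaves overhead): Cu in fresh feed = Cu in product, i.e. 2100×0.155 = (1−0.184)·S10·0.365.
S10 = 325.5/(0.365×0.816) = 1092.9 t/h.

1093 t/h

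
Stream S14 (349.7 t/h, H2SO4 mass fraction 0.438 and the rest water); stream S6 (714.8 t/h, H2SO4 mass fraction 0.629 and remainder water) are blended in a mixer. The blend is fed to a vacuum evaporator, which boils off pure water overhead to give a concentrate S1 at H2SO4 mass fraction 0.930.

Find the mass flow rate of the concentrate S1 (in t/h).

H2SO4 entering = 349.7×0.438 + 714.8×0.629 = 602.78 t/h.
All H2SO4 reports to S1, so S1 = 602.78/0.930 = 648.15 t/h.

648.1 t/h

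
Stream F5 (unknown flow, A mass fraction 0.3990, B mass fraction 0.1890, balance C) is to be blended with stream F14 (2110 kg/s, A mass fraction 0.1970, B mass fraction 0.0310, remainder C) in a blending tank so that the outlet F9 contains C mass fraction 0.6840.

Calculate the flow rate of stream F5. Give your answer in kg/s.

682.6 kg/s

Let F5 be the unknown flow. Total out = 2110 + F5.
C balance: 1628.9 + 0.412·F5 = 0.684·(2110 + F5)
(0.412 − 0.684)·F5 = 0.684×2110 − 1628.9 = -185.68
F5 = -185.68 / -0.272 = 682.65 kg/s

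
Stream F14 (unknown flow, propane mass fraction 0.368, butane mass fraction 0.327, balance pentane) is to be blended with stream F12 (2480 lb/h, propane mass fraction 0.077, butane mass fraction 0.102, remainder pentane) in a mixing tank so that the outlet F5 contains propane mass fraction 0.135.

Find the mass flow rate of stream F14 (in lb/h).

Let F14 be the unknown flow. Total out = 2480 + F14.
propane balance: 190.96 + 0.368·F14 = 0.135·(2480 + F14)
(0.368 − 0.135)·F14 = 0.135×2480 − 190.96 = 143.84
F14 = 143.84 / 0.233 = 617.34 lb/h

617.3 lb/h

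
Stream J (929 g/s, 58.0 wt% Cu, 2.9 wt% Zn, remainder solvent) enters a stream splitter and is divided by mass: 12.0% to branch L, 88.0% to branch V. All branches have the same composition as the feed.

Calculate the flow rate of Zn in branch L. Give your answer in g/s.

3.233 g/s

Branch L total = 0.120×929 = 111.48 g/s.
Zn in L = 0.029×111.48 = 3.2329 g/s.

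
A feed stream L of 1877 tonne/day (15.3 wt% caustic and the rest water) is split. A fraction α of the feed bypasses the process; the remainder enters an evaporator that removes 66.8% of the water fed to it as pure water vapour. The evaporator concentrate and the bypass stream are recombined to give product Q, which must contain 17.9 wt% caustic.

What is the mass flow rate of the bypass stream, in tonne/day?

All 1877×0.153 = 287.18 tonne/day of caustic reaches Q, so Q = 287.18/0.179 = 1604.4 tonne/day and vapour = 272.64 tonne/day.
The evaporator receives (1−α)·1877 of feed at 0.847 water and removes 0.668 of that water:
0.668×0.847×(1−α)×1877 = 272.64
(1−α) = 272.64/1062 = 0.2567;  α = 0.7433.
Bypass flow = 0.7433×1877 = 1395.1 tonne/day.

1395 tonne/day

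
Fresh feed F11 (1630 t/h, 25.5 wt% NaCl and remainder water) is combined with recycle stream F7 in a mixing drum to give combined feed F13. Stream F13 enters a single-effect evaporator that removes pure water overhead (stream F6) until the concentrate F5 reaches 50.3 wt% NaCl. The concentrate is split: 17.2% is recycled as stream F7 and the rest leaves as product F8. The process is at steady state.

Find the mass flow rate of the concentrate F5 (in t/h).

Overall NaCl balance (none leaves overhead): NaCl in fresh feed = NaCl in product, i.e. 1630×0.255 = (1−0.172)·F5·0.503.
F5 = 415.65/(0.503×0.828) = 998 t/h.

998 t/h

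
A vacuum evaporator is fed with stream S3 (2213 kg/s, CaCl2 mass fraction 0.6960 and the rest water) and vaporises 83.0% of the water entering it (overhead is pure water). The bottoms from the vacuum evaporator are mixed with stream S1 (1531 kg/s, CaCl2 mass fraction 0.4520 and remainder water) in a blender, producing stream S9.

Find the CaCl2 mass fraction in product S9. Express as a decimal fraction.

0.7007

Vapour removed = 0.830×0.304×2213 = 558.38 kg/s; concentrate = 1654.6 kg/s.
CaCl2 reaching the mixer = 1540.2 (from concentrate) + 1531×0.452 = 2232.3 kg/s.
Product flow = 1654.6 + 1531 = 3185.6 kg/s; CaCl2 fraction = 0.7007.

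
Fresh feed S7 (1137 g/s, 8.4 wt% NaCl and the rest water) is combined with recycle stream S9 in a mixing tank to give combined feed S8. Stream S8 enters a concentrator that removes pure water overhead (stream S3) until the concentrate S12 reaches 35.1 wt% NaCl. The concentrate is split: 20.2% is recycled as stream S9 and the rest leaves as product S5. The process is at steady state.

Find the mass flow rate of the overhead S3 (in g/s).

Overall NaCl balance (none leaves overhead): NaCl in fresh feed = NaCl in product, i.e. 1137×0.084 = (1−0.202)·S12·0.351.
S12 = 95.508/(0.351×0.798) = 340.98 g/s.
Recycle S9 = 0.202×340.98 = 68.878 g/s.
Combined feed S8 = 1137 + 68.878 = 1205.9 g/s.
Overhead S3 = S8 − S12 = 1205.9 − 340.98 = 864.9 g/s.

864.9 g/s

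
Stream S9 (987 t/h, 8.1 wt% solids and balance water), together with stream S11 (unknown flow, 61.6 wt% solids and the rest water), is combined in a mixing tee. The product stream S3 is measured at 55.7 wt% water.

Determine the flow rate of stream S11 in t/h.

2065 t/h

Let S11 be the unknown flow. Total out = 987 + S11.
water balance: 907.05 + 0.384·S11 = 0.557·(987 + S11)
(0.384 − 0.557)·S11 = 0.557×987 − 907.05 = -357.29
S11 = -357.29 / -0.173 = 2065.3 t/h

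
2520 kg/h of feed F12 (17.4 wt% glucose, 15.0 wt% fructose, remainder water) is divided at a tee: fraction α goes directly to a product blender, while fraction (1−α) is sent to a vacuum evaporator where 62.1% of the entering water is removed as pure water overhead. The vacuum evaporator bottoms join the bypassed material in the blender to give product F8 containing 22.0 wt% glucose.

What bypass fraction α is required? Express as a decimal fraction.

All 2520×0.174 = 438.48 kg/h of glucose reaches F8, so F8 = 438.48/0.220 = 1993.1 kg/h and vapour = 526.91 kg/h.
The evaporator receives (1−α)·2520 of feed at 0.676 water and removes 0.621 of that water:
0.621×0.676×(1−α)×2520 = 526.91
(1−α) = 526.91/1057.9 = 0.4981;  α = 0.5019.

0.502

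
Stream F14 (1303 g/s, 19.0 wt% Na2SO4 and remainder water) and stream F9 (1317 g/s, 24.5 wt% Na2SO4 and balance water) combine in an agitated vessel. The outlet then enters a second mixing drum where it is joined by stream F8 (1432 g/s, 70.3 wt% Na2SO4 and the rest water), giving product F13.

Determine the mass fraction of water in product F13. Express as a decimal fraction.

0.611

Overall, product flow = 4052 g/s.
water in = 1303×0.810 + 1317×0.755 + 1432×0.297 = 2475.1 g/s.
water fraction in F13 = 0.611.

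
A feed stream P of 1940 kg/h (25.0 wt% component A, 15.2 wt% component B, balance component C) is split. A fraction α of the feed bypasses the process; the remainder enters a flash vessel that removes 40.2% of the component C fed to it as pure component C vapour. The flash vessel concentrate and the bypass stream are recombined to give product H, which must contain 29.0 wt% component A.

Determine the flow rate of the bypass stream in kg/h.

All 1940×0.250 = 485 kg/h of component A reaches H, so H = 485/0.290 = 1672.4 kg/h and vapour = 267.59 kg/h.
The evaporator receives (1−α)·1940 of feed at 0.598 component C and removes 0.402 of that component C:
0.402×0.598×(1−α)×1940 = 267.59
(1−α) = 267.59/466.37 = 0.5738;  α = 0.4262.
Bypass flow = 0.4262×1940 = 826.89 kg/h.

826.9 kg/h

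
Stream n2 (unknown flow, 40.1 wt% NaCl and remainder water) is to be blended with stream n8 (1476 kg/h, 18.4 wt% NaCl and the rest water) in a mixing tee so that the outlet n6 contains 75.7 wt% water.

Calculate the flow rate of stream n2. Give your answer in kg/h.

Let n2 be the unknown flow. Total out = 1476 + n2.
water balance: 1204.4 + 0.599·n2 = 0.757·(1476 + n2)
(0.599 − 0.757)·n2 = 0.757×1476 − 1204.4 = -87.084
n2 = -87.084 / -0.158 = 551.16 kg/h

551.2 kg/h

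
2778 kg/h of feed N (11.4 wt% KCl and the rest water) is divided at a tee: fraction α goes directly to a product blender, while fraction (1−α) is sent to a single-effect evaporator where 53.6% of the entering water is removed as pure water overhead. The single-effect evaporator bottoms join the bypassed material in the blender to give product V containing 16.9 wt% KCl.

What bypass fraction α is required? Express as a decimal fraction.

All 2778×0.114 = 316.69 kg/h of KCl reaches V, so V = 316.69/0.169 = 1873.9 kg/h and vapour = 904.08 kg/h.
The evaporator receives (1−α)·2778 of feed at 0.886 water and removes 0.536 of that water:
0.536×0.886×(1−α)×2778 = 904.08
(1−α) = 904.08/1319.3 = 0.6853;  α = 0.3147.

0.315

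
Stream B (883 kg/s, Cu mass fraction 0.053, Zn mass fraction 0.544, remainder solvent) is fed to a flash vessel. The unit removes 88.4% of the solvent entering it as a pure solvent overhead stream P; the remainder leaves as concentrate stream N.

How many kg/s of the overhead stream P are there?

314.6 kg/s

solvent entering = 883×0.403 = 355.85 kg/s; overhead removed = 0.884×355.85 = 314.57 kg/s.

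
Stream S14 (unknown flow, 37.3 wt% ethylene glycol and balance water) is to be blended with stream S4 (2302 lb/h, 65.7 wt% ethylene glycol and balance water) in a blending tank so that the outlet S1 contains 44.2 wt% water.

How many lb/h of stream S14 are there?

Let S14 be the unknown flow. Total out = 2302 + S14.
water balance: 789.59 + 0.627·S14 = 0.442·(2302 + S14)
(0.627 − 0.442)·S14 = 0.442×2302 − 789.59 = 227.9
S14 = 227.9 / 0.185 = 1231.9 lb/h

1232 lb/h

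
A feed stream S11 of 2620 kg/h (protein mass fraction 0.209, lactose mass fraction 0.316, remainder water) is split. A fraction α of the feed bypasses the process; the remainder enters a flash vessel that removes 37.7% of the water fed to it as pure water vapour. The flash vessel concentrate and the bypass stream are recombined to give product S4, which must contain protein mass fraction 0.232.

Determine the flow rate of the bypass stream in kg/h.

1170 kg/h

All 2620×0.209 = 547.58 kg/h of protein reaches S4, so S4 = 547.58/0.232 = 2360.3 kg/h and vapour = 259.74 kg/h.
The evaporator receives (1−α)·2620 of feed at 0.475 water and removes 0.377 of that water:
0.377×0.475×(1−α)×2620 = 259.74
(1−α) = 259.74/469.18 = 0.5536;  α = 0.4464.
Bypass flow = 0.4464×2620 = 1169.5 kg/h.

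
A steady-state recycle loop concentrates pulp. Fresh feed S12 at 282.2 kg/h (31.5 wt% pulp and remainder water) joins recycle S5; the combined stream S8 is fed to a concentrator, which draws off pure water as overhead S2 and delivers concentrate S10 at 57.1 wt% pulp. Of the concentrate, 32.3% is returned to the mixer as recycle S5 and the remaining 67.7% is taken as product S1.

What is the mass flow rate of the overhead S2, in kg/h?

Overall pulp balance (none leaves overhead): pulp in fresh feed = pulp in product, i.e. 282.2×0.315 = (1−0.323)·S10·0.571.
S10 = 88.893/(0.571×0.677) = 229.95 kg/h.
Recycle S5 = 0.323×229.95 = 74.275 kg/h.
Combined feed S8 = 282.2 + 74.275 = 356.48 kg/h.
Overhead S2 = S8 − S10 = 356.48 − 229.95 = 126.52 kg/h.

126.5 kg/h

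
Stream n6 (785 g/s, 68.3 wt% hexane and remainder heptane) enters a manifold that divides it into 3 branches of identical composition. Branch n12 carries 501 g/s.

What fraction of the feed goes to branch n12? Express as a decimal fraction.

Fraction to n12 = 501/785 = 0.6382.

0.638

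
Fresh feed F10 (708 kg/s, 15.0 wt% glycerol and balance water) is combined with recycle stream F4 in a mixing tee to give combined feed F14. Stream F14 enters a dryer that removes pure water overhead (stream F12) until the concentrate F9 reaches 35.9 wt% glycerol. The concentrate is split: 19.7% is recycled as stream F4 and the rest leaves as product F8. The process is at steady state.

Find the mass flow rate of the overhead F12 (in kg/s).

412.2 kg/s

Overall glycerol balance (none leaves overhead): glycerol in fresh feed = glycerol in product, i.e. 708×0.150 = (1−0.197)·F9·0.359.
F9 = 106.2/(0.359×0.803) = 368.4 kg/s.
Recycle F4 = 0.197×368.4 = 72.574 kg/s.
Combined feed F14 = 708 + 72.574 = 780.57 kg/s.
Overhead F12 = F14 − F9 = 780.57 − 368.4 = 412.18 kg/s.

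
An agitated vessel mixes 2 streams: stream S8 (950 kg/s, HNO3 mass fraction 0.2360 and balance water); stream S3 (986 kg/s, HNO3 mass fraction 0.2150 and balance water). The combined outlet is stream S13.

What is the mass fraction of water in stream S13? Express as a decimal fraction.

0.7747

Total flow out = 950 + 986 = 1936 kg/s.
water in = 950×0.764 + 986×0.785 = 1499.8 kg/s.
water mass fraction in S13 = 1499.8/1936 = 0.7747.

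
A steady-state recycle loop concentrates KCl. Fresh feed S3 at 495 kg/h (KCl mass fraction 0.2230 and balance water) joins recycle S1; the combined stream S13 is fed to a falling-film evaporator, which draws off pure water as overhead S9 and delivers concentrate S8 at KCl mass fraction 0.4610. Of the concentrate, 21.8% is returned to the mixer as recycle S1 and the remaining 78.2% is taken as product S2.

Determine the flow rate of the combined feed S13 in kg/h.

561.8 kg/h

Overall KCl balance (none leaves overhead): KCl in fresh feed = KCl in product, i.e. 495×0.223 = (1−0.218)·S8·0.461.
S8 = 110.39/(0.461×0.782) = 306.2 kg/h.
Recycle S1 = 0.218×306.2 = 66.751 kg/h.
Combined feed S13 = 495 + 66.751 = 561.75 kg/h.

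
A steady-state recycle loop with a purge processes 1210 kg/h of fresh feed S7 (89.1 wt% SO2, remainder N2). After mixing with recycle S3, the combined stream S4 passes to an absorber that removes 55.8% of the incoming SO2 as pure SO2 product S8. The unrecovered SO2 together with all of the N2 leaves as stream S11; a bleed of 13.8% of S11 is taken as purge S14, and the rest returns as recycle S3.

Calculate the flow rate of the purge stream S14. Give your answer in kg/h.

N2 enters only via S7 and leaves only via the purge: 1210×0.109 = 0.138×(N2 in S11), and the absorber passes all N2, so N2 in S4 = N2 in S11 = 955.72 kg/h.
SO2 in S4: m_A = 1210×0.891 + (1−0.138)·(1−0.558)·m_A, so m_A = 1078.1/0.6190 = 1741.7 kg/h.
S11 = (1−0.558)×1741.7 + 955.72 = 1725.6 kg/h.
Purge S14 = 0.138×1725.6 = 238.13 kg/h.

238.1 kg/h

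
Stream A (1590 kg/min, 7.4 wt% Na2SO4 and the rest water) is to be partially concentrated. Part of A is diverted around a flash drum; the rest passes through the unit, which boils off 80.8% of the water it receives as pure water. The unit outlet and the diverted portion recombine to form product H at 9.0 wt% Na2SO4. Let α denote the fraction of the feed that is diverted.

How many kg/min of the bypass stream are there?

1212 kg/min

All 1590×0.074 = 117.66 kg/min of Na2SO4 reaches H, so H = 117.66/0.090 = 1307.3 kg/min and vapour = 282.67 kg/min.
The evaporator receives (1−α)·1590 of feed at 0.926 water and removes 0.808 of that water:
0.808×0.926×(1−α)×1590 = 282.67
(1−α) = 282.67/1189.7 = 0.2376;  α = 0.7624.
Bypass flow = 0.7624×1590 = 1212.2 kg/min.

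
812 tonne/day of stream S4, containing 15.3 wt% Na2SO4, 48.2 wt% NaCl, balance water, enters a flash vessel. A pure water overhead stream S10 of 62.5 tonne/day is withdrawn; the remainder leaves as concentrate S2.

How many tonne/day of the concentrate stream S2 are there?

749.5 tonne/day

Concentrate = 812 − 62.5 = 749.5 tonne/day.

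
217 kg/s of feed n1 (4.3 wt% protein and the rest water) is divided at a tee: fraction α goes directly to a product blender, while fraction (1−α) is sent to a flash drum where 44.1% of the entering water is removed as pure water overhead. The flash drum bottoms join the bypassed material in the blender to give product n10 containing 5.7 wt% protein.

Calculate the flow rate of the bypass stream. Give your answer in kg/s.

All 217×0.043 = 9.331 kg/s of protein reaches n10, so n10 = 9.331/0.057 = 163.7 kg/s and vapour = 53.298 kg/s.
The evaporator receives (1−α)·217 of feed at 0.957 water and removes 0.441 of that water:
0.441×0.957×(1−α)×217 = 53.298
(1−α) = 53.298/91.582 = 0.5820;  α = 0.4180.
Bypass flow = 0.4180×217 = 90.712 kg/s.

90.71 kg/s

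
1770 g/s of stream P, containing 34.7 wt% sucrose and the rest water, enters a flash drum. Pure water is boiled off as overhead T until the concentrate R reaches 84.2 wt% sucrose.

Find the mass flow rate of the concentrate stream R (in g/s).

729.4 g/s

sucrose is conserved: 1770×0.347 = 614.19 g/s all reports to the concentrate.
Concentrate = 614.19/(target fraction) = 729.44 g/s.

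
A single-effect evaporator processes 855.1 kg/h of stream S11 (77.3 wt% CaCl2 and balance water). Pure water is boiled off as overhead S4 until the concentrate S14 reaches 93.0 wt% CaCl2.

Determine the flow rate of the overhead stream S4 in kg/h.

CaCl2 is conserved: 855.1×0.773 = 660.99 kg/h all reports to the concentrate.
Concentrate = 660.99/(target fraction) = 710.74 kg/h.
Overhead = 855.1 − 710.74 = 144.36 kg/h.

144.4 kg/h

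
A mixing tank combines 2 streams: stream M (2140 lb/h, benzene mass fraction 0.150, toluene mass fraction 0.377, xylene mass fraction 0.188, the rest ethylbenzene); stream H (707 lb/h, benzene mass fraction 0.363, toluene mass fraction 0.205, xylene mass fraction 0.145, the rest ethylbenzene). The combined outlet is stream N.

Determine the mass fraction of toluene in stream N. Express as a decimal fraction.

Total flow out = 2140 + 707 = 2847 lb/h.
toluene in = 2140×0.377 + 707×0.205 = 951.71 lb/h.
toluene mass fraction in N = 951.71/2847 = 0.334.

0.334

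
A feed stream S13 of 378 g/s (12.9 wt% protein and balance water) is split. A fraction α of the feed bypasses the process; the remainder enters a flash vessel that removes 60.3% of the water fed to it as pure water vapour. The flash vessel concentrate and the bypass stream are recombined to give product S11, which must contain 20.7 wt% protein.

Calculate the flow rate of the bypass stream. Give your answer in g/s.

All 378×0.129 = 48.762 g/s of protein reaches S11, so S11 = 48.762/0.207 = 235.57 g/s and vapour = 142.43 g/s.
The evaporator receives (1−α)·378 of feed at 0.871 water and removes 0.603 of that water:
0.603×0.871×(1−α)×378 = 142.43
(1−α) = 142.43/198.53 = 0.7174;  α = 0.2826.
Bypass flow = 0.2826×378 = 106.81 g/s.

106.8 g/s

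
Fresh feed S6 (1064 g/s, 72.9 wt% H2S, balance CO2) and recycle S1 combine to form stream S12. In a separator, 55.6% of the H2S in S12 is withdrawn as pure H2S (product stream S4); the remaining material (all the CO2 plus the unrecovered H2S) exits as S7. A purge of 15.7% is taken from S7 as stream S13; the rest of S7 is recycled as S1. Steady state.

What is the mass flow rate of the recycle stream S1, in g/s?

CO2 enters only via S6 and leaves only via the purge: 1064×0.271 = 0.157×(CO2 in S7), and the separator passes all CO2, so CO2 in S12 = CO2 in S7 = 1836.6 g/s.
H2S in S12: m_A = 1064×0.729 + (1−0.157)·(1−0.556)·m_A, so m_A = 775.66/0.6257 = 1239.6 g/s.
S7 = (1−0.556)×1239.6 + 1836.6 = 2387 g/s.
Recycle S1 = (1−0.157)×2387 = 2012.2 g/s.

2012 g/s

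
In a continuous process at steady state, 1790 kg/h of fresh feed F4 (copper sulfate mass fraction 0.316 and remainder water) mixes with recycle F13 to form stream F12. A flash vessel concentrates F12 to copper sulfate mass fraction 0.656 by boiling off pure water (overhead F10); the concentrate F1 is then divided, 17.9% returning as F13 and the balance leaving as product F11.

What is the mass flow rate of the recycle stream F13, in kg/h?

188 kg/h

Overall copper sulfate balance (none leaves overhead): copper sulfate in fresh feed = copper sulfate in product, i.e. 1790×0.316 = (1−0.179)·F1·0.656.
F1 = 565.64/(0.656×0.821) = 1050.3 kg/h.
Recycle F13 = 0.179×1050.3 = 187.99 kg/h.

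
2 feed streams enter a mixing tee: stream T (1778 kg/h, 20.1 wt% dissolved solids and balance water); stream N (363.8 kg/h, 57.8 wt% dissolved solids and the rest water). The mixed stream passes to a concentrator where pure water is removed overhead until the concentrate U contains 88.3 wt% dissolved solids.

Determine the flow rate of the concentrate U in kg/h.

dissolved solids entering = 1778×0.201 + 363.8×0.578 = 567.65 kg/h.
All dissolved solids reports to U, so U = 567.65/0.883 = 642.87 kg/h.

642.9 kg/h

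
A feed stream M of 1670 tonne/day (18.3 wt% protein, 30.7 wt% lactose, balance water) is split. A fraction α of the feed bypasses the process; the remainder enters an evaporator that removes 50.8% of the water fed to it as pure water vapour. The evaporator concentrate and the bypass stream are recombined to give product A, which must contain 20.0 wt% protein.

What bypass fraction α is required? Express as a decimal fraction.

0.672

All 1670×0.183 = 305.61 tonne/day of protein reaches A, so A = 305.61/0.200 = 1528 tonne/day and vapour = 141.95 tonne/day.
The evaporator receives (1−α)·1670 of feed at 0.510 water and removes 0.508 of that water:
0.508×0.510×(1−α)×1670 = 141.95
(1−α) = 141.95/432.66 = 0.3281;  α = 0.6719.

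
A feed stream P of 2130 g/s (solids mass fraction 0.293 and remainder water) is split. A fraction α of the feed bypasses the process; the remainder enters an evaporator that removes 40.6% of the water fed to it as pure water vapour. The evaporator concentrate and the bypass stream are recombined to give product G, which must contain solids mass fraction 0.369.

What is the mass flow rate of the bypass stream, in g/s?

601.7 g/s

All 2130×0.293 = 624.09 g/s of solids reaches G, so G = 624.09/0.369 = 1691.3 g/s and vapour = 438.7 g/s.
The evaporator receives (1−α)·2130 of feed at 0.707 water and removes 0.406 of that water:
0.406×0.707×(1−α)×2130 = 438.7
(1−α) = 438.7/611.4 = 0.7175;  α = 0.2825.
Bypass flow = 0.2825×2130 = 601.66 g/s.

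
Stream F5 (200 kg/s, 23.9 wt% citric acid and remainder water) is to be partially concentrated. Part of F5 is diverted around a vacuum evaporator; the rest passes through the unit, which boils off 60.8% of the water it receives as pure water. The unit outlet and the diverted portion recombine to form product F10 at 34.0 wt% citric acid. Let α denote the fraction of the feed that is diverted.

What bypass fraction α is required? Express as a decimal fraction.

All 200×0.239 = 47.8 kg/s of citric acid reaches F10, so F10 = 47.8/0.340 = 140.59 kg/s and vapour = 59.412 kg/s.
The evaporator receives (1−α)·200 of feed at 0.761 water and removes 0.608 of that water:
0.608×0.761×(1−α)×200 = 59.412
(1−α) = 59.412/92.538 = 0.6420;  α = 0.3580.

0.358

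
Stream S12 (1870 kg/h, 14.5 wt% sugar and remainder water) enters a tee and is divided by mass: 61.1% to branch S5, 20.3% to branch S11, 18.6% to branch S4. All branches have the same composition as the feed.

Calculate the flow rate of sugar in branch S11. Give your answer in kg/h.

55.04 kg/h

Branch S11 total = 0.203×1870 = 379.61 kg/h.
sugar in S11 = 0.145×379.61 = 55.043 kg/h.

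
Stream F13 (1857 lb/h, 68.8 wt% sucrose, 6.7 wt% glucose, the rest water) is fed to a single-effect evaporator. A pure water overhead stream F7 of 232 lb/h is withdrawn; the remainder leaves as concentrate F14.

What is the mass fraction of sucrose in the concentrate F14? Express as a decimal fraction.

0.7862

sucrose is not removed: 1857×0.688 = 1277.6 lb/h of sucrose enters F14.
Concentrate = 1857 − 232 = 1625 lb/h.
Mass fraction = 1277.6/1625 = 0.7862.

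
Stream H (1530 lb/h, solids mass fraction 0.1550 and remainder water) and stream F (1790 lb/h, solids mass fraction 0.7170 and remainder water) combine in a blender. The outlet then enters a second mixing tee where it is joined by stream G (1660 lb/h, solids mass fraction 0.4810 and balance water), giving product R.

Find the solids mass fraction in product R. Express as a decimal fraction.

Overall, product flow = 4980 lb/h.
solids in = 1530×0.155 + 1790×0.717 + 1660×0.481 = 2319 lb/h.
solids fraction in R = 0.4657.

0.4657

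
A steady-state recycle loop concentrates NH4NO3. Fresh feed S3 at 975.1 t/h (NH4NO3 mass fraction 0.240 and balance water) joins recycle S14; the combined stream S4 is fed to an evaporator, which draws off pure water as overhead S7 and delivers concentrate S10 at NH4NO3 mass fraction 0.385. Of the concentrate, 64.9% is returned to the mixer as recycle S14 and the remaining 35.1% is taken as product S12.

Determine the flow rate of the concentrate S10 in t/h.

1732 t/h

Overall NH4NO3 balance (none leaves overhead): NH4NO3 in fresh feed = NH4NO3 in product, i.e. 975.1×0.240 = (1−0.649)·S10·0.385.
S10 = 234.02/(0.385×0.351) = 1731.8 t/h.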